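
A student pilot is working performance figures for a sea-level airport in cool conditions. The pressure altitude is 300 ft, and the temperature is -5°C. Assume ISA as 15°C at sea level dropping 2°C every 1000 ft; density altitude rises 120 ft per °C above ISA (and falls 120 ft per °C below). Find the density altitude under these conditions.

ISA temperature at 300 ft = 15 − 2 × (300/1000) = 14.4°C.
ISA deviation = -5 − 14.4 = -19.4°C.
Density altitude = 300 + 120 × (-19.4) = 300 + (-2328) = -2028 ft.

-2028 ft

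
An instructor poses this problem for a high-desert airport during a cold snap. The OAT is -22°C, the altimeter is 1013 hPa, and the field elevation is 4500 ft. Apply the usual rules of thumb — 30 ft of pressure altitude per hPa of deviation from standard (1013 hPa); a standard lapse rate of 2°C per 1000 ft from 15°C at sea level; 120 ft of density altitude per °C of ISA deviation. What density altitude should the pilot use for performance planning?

1140 ft

Pressure altitude = 4500 + (1013 − 1013) × 30 = 4500 + (0) = 4500 ft.
ISA temperature at 4500 ft = 15 − 2 × (4500/1000) = 6°C.
ISA deviation = -22 − 6 = -28°C.
Density altitude = 4500 + 120 × (-28) = 1140 ft.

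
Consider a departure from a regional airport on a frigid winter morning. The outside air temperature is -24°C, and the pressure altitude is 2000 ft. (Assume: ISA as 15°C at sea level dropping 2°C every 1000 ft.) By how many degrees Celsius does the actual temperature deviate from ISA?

ISA-35°C

ISA temperature at 2000 ft = 15 − 2 × (2000/1000) = 11°C.
Deviation = OAT − ISA = -24 − 11 = -35°C.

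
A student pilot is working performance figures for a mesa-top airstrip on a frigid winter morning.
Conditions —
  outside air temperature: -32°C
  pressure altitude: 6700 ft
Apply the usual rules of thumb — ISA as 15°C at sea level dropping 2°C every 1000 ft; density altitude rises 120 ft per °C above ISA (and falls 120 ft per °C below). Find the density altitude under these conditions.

ISA temperature at 6700 ft = 15 − 2 × (6700/1000) = 1.6°C.
ISA deviation = -32 − 1.6 = -33.6°C.
Density altitude = 6700 + 120 × (-33.6) = 6700 + (-4032) = 2668 ft.

2668 ft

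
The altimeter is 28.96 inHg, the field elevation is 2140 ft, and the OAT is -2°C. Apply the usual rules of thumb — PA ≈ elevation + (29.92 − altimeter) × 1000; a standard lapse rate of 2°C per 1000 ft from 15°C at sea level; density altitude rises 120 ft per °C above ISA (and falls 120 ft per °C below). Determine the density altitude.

1804 ft

Pressure altitude = 2140 + (29.92 − 28.96) × 1000 = 2140 + (+960) = 3100 ft.
ISA temperature at 3100 ft = 15 − 2 × (3100/1000) = 8.8°C.
ISA deviation = -2 − 8.8 = -10.8°C.
Density altitude = 3100 + 120 × (-10.8) = 1804 ft.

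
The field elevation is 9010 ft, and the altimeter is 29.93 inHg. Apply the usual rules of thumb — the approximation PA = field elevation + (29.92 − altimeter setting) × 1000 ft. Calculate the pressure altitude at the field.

Pressure correction = (29.92 − 29.93) × 1000 = -10 ft.
Pressure altitude = 9010 + (-10) = 9000 ft.

9000 ft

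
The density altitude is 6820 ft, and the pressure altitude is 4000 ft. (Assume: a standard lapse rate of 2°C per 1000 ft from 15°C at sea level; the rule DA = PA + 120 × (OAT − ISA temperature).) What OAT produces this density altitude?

Density altitude − pressure altitude = 6820 − 4000 = +2820 ft.
At 120 ft/°C that is an ISA deviation of 2820/120 = +23.5°C.
ISA temperature at 4000 ft = 15 − 2 × (4000/1000) = 7°C.
OAT = ISA + deviation = 7 + (+23.5) = 30.5°C.

30.5°C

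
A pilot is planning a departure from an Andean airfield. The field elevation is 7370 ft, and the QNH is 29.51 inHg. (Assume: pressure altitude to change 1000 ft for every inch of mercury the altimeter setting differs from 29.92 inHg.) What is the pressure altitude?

Pressure correction = (29.92 − 29.51) × 1000 = +410 ft.
Pressure altitude = 7370 + (+410) = 7780 ft.

7780 ft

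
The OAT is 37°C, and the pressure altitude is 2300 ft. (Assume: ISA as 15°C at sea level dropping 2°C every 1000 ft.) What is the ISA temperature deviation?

ISA+26.6°C

ISA temperature at 2300 ft = 15 − 2 × (2300/1000) = 10.4°C.
Deviation = OAT − ISA = 37 − 10.4 = +26.6°C.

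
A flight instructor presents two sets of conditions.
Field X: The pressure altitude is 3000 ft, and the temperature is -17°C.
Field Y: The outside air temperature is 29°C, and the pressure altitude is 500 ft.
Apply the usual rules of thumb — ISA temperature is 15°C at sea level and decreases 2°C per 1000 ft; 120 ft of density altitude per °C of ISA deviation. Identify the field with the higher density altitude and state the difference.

Field Y by 2420 ft

Field X: ISA temp = 9°C, deviation -26°C, DA = 3000 + 120 × (-26) = -120 ft.
Field Y: ISA temp = 14°C, deviation +15°C, DA = 500 + 120 × 15 = 2300 ft.
Field Y is higher by 2300 − (-120) = 2420 ft.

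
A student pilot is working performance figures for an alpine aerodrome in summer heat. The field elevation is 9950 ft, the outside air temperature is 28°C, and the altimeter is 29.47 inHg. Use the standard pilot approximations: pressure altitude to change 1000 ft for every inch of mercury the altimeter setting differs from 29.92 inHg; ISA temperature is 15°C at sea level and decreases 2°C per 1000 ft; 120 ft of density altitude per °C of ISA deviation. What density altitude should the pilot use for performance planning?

14456 ft

Pressure altitude = 9950 + (29.92 − 29.47) × 1000 = 9950 + (+450) = 10400 ft.
ISA temperature at 10400 ft = 15 − 2 × (10400/1000) = -5.8°C.
ISA deviation = 28 − (-5.8) = +33.8°C.
Density altitude = 10400 + 120 × (33.8) = 14456 ft.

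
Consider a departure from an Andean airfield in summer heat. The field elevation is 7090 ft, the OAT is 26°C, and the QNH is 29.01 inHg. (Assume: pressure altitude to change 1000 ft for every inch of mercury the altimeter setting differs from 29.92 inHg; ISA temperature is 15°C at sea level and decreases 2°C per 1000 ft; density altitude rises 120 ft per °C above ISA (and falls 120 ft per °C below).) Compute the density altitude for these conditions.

11240 ft

Pressure altitude = 7090 + (29.92 − 29.01) × 1000 = 7090 + (+910) = 8000 ft.
ISA temperature at 8000 ft = 15 − 2 × (8000/1000) = -1°C.
ISA deviation = 26 − (-1) = +27°C.
Density altitude = 8000 + 120 × (27) = 11240 ft.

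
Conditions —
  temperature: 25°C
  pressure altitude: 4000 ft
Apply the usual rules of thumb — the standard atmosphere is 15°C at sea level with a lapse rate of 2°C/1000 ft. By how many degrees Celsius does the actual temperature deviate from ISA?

ISA temperature at 4000 ft = 15 − 2 × (4000/1000) = 7°C.
Deviation = OAT − ISA = 25 − 7 = +18°C.

ISA+18°C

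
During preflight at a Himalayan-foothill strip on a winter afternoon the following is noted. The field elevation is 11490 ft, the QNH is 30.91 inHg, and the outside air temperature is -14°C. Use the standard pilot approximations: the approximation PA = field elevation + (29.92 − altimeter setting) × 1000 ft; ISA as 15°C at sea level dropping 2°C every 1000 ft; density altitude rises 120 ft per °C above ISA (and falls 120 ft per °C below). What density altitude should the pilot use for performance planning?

9540 ft

Pressure altitude = 11490 + (29.92 − 30.91) × 1000 = 11490 + (-990) = 10500 ft.
ISA temperature at 10500 ft = 15 − 2 × (10500/1000) = -6°C.
ISA deviation = -14 − (-6) = -8°C.
Density altitude = 10500 + 120 × (-8) = 9540 ft.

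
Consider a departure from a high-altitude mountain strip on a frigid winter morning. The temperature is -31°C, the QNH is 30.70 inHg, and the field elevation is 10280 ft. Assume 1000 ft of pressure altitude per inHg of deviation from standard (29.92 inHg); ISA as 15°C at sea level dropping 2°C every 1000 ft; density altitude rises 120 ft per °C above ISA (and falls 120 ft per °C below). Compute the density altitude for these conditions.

Pressure altitude = 10280 + (29.92 − 30.70) × 1000 = 10280 + (-780) = 9500 ft.
ISA temperature at 9500 ft = 15 − 2 × (9500/1000) = -4°C.
ISA deviation = -31 − (-4) = -27°C.
Density altitude = 9500 + 120 × (-27) = 6260 ft.

6260 ft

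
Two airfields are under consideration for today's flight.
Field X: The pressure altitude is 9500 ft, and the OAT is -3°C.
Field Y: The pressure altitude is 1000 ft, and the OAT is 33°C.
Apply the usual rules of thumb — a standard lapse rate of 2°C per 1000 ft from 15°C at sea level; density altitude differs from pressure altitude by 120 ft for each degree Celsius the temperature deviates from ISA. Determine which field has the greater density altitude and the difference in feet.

Field X: ISA temp = -4°C, deviation +1°C, DA = 9500 + 120 × 1 = 9620 ft.
Field Y: ISA temp = 13°C, deviation +20°C, DA = 1000 + 120 × 20 = 3400 ft.
Field X is higher by 9620 − 3400 = 6220 ft.

Field X by 6220 ft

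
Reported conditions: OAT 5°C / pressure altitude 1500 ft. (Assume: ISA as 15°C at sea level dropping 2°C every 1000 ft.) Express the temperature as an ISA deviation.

ISA temperature at 1500 ft = 15 − 2 × (1500/1000) = 12°C.
Deviation = OAT − ISA = 5 − 12 = -7°C.

ISA-7°C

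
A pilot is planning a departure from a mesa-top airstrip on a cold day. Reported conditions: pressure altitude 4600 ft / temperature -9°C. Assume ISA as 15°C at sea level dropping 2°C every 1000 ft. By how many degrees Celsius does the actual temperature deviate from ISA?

ISA-14.8°C

ISA temperature at 4600 ft = 15 − 2 × (4600/1000) = 5.8°C.
Deviation = OAT − ISA = -9 − 5.8 = -14.8°C.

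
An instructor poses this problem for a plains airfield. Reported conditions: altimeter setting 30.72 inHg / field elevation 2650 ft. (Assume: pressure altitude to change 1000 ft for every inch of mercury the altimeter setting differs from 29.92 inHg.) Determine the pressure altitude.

Pressure correction = (29.92 − 30.72) × 1000 = -800 ft.
Pressure altitude = 2650 + (-800) = 1850 ft.

1850 ft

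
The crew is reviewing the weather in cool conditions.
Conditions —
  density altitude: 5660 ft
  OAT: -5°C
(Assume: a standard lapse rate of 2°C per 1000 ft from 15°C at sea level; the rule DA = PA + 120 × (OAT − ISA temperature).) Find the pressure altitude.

6500 ft

DA = PA + 120 × (OAT − (15 − 2·PA/1000)) = PA + 120·OAT − 1800 + 0.24·PA = 1.24·PA + 120·OAT − 1800.
So 1.24·PA = 5660 − 120 × (-5) + 1800 = 8060.
PA = 8060 / 1.24 = 6500 ft.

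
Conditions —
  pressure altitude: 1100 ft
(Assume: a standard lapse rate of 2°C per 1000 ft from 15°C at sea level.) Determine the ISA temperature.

12.8°C

ISA temperature = 15 − 2 × (1100/1000) = 15 − 2.2 = 12.8°C.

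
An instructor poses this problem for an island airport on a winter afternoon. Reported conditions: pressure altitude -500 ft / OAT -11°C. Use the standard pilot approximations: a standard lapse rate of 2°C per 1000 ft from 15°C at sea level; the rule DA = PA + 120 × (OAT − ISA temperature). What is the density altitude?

-3740 ft

ISA temperature at -500 ft = 15 − 2 × (-500/1000) = 16°C.
ISA deviation = -11 − 16 = -27°C.
Density altitude = -500 + 120 × (-27) = -500 + (-3240) = -3740 ft.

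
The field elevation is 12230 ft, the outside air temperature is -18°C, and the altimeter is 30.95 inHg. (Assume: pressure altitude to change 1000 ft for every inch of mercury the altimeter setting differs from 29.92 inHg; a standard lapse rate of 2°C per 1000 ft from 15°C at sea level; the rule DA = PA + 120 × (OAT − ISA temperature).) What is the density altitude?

9928 ft

Pressure altitude = 12230 + (29.92 − 30.95) × 1000 = 12230 + (-1030) = 11200 ft.
ISA temperature at 11200 ft = 15 − 2 × (11200/1000) = -7.4°C.
ISA deviation = -18 − (-7.4) = -10.6°C.
Density altitude = 11200 + 120 × (-10.6) = 9928 ft.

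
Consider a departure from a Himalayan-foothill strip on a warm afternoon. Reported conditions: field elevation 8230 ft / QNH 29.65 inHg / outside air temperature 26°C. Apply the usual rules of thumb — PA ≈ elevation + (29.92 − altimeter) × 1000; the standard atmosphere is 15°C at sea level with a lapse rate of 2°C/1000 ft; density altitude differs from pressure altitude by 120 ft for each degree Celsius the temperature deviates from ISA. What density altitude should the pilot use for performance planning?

11860 ft

Pressure altitude = 8230 + (29.92 − 29.65) × 1000 = 8230 + (+270) = 8500 ft.
ISA temperature at 8500 ft = 15 − 2 × (8500/1000) = -2°C.
ISA deviation = 26 − (-2) = +28°C.
Density altitude = 8500 + 120 × (28) = 11860 ft.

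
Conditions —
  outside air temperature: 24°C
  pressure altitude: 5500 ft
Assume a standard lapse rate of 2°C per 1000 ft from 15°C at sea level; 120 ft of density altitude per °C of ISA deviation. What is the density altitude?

7900 ft

ISA temperature at 5500 ft = 15 − 2 × (5500/1000) = 4°C.
ISA deviation = 24 − 4 = +20°C.
Density altitude = 5500 + 120 × (20) = 5500 + (+2400) = 7900 ft.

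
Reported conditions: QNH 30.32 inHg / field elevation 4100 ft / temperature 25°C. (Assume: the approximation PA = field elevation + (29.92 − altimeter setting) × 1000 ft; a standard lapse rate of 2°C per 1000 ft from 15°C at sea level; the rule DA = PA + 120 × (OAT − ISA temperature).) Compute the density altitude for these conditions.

Pressure altitude = 4100 + (29.92 − 30.32) × 1000 = 4100 + (-400) = 3700 ft.
ISA temperature at 3700 ft = 15 − 2 × (3700/1000) = 7.6°C.
ISA deviation = 25 − 7.6 = +17.4°C.
Density altitude = 3700 + 120 × (17.4) = 5788 ft.

5788 ft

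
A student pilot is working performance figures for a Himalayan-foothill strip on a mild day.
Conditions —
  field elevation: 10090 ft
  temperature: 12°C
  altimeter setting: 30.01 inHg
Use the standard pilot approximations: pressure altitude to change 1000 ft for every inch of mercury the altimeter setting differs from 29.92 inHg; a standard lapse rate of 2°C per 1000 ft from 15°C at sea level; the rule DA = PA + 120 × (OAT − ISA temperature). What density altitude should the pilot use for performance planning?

Pressure altitude = 10090 + (29.92 − 30.01) × 1000 = 10090 + (-90) = 10000 ft.
ISA temperature at 10000 ft = 15 − 2 × (10000/1000) = -5°C.
ISA deviation = 12 − (-5) = +17°C.
Density altitude = 10000 + 120 × (17) = 12040 ft.

12040 ft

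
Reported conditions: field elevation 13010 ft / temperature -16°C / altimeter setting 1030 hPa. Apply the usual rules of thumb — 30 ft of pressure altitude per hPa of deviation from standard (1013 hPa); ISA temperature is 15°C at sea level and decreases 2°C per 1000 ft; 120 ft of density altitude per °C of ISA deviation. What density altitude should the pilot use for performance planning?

11780 ft

Pressure altitude = 13010 + (1013 − 1030) × 30 = 13010 + (-510) = 12500 ft.
ISA temperature at 12500 ft = 15 − 2 × (12500/1000) = -10°C.
ISA deviation = -16 − (-10) = -6°C.
Density altitude = 12500 + 120 × (-6) = 11780 ft.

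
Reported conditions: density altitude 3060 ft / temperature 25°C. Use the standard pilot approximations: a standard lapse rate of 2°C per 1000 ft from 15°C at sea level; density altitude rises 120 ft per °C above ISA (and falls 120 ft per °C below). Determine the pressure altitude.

1500 ft

DA = PA + 120 × (OAT − (15 − 2·PA/1000)) = PA + 120·OAT − 1800 + 0.24·PA = 1.24·PA + 120·OAT − 1800.
So 1.24·PA = 3060 − 120 × 25 + 1800 = 1860.
PA = 1860 / 1.24 = 1500 ft.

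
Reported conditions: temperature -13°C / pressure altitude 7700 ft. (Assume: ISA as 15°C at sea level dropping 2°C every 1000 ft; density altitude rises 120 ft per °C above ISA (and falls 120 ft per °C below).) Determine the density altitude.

6188 ft

ISA temperature at 7700 ft = 15 − 2 × (7700/1000) = -0.4°C.
ISA deviation = -13 − (-0.4) = -12.6°C.
Density altitude = 7700 + 120 × (-12.6) = 7700 + (-1512) = 6188 ft.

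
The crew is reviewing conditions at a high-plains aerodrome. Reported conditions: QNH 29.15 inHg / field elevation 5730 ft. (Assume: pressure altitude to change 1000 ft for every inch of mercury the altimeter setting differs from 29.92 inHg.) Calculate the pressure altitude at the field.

6500 ft

Pressure correction = (29.92 − 29.15) × 1000 = +770 ft.
Pressure altitude = 5730 + (+770) = 6500 ft.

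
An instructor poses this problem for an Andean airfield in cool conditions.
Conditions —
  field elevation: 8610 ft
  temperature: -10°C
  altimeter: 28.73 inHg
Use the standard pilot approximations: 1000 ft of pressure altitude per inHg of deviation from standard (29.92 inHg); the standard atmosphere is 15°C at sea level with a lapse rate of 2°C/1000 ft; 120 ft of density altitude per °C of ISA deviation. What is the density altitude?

Pressure altitude = 8610 + (29.92 − 28.73) × 1000 = 8610 + (+1190) = 9800 ft.
ISA temperature at 9800 ft = 15 − 2 × (9800/1000) = -4.6°C.
ISA deviation = -10 − (-4.6) = -5.4°C.
Density altitude = 9800 + 120 × (-5.4) = 9152 ft.

9152 ft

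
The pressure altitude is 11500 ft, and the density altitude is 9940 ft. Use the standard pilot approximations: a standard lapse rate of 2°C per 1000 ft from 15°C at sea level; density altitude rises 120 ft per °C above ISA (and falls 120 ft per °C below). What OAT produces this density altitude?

Density altitude − pressure altitude = 9940 − 11500 = -1560 ft.
At 120 ft/°C that is an ISA deviation of -1560/120 = -13°C.
ISA temperature at 11500 ft = 15 − 2 × (11500/1000) = -8°C.
OAT = ISA + deviation = -8 + (-13) = -21°C.

-21°C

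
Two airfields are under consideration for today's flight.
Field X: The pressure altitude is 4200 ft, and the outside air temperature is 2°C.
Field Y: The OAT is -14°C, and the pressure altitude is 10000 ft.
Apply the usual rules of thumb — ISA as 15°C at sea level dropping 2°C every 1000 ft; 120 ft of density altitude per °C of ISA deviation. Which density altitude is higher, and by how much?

Field X: ISA temp = 6.6°C, deviation -4.6°C, DA = 4200 + 120 × (-4.6) = 3648 ft.
Field Y: ISA temp = -5°C, deviation -9°C, DA = 10000 + 120 × (-9) = 8920 ft.
Field Y is higher by 8920 − 3648 = 5272 ft.

Field Y by 5272 ft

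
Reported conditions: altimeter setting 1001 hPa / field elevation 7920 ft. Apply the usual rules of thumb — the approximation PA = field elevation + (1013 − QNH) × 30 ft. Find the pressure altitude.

Pressure correction = (1013 − 1001) × 30 = +360 ft.
Pressure altitude = 7920 + (+360) = 8280 ft.

8280 ft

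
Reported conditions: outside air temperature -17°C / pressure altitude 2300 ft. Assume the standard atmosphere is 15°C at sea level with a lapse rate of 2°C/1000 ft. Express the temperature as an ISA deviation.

ISA-27.4°C

ISA temperature at 2300 ft = 15 − 2 × (2300/1000) = 10.4°C.
Deviation = OAT − ISA = -17 − 10.4 = -27.4°C.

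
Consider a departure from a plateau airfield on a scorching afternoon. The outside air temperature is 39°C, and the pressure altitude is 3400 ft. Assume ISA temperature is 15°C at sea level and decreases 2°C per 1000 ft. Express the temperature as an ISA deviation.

ISA+30.8°C

ISA temperature at 3400 ft = 15 − 2 × (3400/1000) = 8.2°C.
Deviation = OAT − ISA = 39 − 8.2 = +30.8°C.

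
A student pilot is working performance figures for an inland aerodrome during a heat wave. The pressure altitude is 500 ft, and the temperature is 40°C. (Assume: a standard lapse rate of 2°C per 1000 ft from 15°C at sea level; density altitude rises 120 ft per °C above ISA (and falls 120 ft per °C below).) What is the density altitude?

ISA temperature at 500 ft = 15 − 2 × (500/1000) = 14°C.
ISA deviation = 40 − 14 = +26°C.
Density altitude = 500 + 120 × (26) = 500 + (+3120) = 3620 ft.

3620 ft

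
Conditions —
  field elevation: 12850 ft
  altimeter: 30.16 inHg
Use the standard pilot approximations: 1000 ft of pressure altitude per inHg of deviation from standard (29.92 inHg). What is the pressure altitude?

Pressure correction = (29.92 − 30.16) × 1000 = -240 ft.
Pressure altitude = 12850 + (-240) = 12610 ft.

12610 ft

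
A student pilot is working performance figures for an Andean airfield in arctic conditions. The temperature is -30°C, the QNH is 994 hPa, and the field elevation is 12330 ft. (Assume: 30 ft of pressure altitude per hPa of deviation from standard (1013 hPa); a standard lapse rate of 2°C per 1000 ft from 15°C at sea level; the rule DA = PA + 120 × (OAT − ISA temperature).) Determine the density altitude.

Pressure altitude = 12330 + (1013 − 994) × 30 = 12330 + (+570) = 12900 ft.
ISA temperature at 12900 ft = 15 − 2 × (12900/1000) = -10.8°C.
ISA deviation = -30 − (-10.8) = -19.2°C.
Density altitude = 12900 + 120 × (-19.2) = 10596 ft.

10596 ft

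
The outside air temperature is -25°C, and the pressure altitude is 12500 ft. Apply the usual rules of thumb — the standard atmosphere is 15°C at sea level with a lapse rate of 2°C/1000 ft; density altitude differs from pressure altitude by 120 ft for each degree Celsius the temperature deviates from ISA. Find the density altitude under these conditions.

10700 ft

ISA temperature at 12500 ft = 15 − 2 × (12500/1000) = -10°C.
ISA deviation = -25 − (-10) = -15°C.
Density altitude = 12500 + 120 × (-15) = 12500 + (-1800) = 10700 ft.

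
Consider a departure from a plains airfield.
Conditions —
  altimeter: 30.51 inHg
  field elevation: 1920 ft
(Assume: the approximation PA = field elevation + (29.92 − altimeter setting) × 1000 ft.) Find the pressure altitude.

1330 ft

Pressure correction = (29.92 − 30.51) × 1000 = -590 ft.
Pressure altitude = 1920 + (-590) = 1330 ft.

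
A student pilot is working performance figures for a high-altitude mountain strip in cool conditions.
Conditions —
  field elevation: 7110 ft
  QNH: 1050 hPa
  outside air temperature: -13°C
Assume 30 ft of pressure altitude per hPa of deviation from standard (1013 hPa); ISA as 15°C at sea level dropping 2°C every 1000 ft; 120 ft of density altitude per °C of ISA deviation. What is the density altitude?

4080 ft

Pressure altitude = 7110 + (1013 − 1050) × 30 = 7110 + (-1110) = 6000 ft.
ISA temperature at 6000 ft = 15 − 2 × (6000/1000) = 3°C.
ISA deviation = -13 − 3 = -16°C.
Density altitude = 6000 + 120 × (-16) = 4080 ft.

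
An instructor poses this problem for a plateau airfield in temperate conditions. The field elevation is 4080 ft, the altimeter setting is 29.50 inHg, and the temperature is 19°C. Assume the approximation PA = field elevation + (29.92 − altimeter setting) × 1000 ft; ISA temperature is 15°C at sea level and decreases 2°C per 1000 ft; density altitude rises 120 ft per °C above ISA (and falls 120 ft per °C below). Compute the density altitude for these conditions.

Pressure altitude = 4080 + (29.92 − 29.50) × 1000 = 4080 + (+420) = 4500 ft.
ISA temperature at 4500 ft = 15 − 2 × (4500/1000) = 6°C.
ISA deviation = 19 − 6 = +13°C.
Density altitude = 4500 + 120 × (13) = 6060 ft.

6060 ft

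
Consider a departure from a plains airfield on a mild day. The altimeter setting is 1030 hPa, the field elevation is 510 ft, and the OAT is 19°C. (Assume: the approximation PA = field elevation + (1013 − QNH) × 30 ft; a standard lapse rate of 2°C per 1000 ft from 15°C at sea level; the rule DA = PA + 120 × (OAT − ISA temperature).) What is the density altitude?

Pressure altitude = 510 + (1013 − 1030) × 30 = 510 + (-510) = 0 ft.
ISA temperature at 0 ft = 15 − 2 × (0/1000) = 15°C.
ISA deviation = 19 − 15 = +4°C.
Density altitude = 0 + 120 × (4) = 480 ft.

480 ft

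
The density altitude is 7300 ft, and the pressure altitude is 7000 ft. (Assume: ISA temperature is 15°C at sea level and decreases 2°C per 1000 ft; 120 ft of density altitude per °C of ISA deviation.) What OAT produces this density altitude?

3.5°C

Density altitude − pressure altitude = 7300 − 7000 = +300 ft.
At 120 ft/°C that is an ISA deviation of 300/120 = +2.5°C.
ISA temperature at 7000 ft = 15 − 2 × (7000/1000) = 1°C.
OAT = ISA + deviation = 1 + (+2.5) = 3.5°C.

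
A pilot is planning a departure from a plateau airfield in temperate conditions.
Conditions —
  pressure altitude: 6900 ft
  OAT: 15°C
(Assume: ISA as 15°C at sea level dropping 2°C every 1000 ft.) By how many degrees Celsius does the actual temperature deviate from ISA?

ISA+13.8°C

ISA temperature at 6900 ft = 15 − 2 × (6900/1000) = 1.2°C.
Deviation = OAT − ISA = 15 − 1.2 = +13.8°C.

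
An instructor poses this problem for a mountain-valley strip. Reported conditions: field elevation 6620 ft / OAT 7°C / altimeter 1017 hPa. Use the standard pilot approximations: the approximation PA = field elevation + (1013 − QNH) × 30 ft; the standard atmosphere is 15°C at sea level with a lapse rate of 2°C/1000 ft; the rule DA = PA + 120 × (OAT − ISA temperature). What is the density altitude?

Pressure altitude = 6620 + (1013 − 1017) × 30 = 6620 + (-120) = 6500 ft.
ISA temperature at 6500 ft = 15 − 2 × (6500/1000) = 2°C.
ISA deviation = 7 − 2 = +5°C.
Density altitude = 6500 + 120 × (5) = 7100 ft.

7100 ft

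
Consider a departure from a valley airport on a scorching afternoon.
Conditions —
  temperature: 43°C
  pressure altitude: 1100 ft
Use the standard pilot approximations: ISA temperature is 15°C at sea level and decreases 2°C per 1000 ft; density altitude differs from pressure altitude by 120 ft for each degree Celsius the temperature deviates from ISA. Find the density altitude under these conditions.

4724 ft

ISA temperature at 1100 ft = 15 − 2 × (1100/1000) = 12.8°C.
ISA deviation = 43 − 12.8 = +30.2°C.
Density altitude = 1100 + 120 × (30.2) = 1100 + (+3624) = 4724 ft.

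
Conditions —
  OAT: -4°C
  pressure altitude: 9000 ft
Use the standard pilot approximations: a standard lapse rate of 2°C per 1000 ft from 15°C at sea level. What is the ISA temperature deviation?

ISA temperature at 9000 ft = 15 − 2 × (9000/1000) = -3°C.
Deviation = OAT − ISA = -4 − (-3) = -1°C.

ISA-1°C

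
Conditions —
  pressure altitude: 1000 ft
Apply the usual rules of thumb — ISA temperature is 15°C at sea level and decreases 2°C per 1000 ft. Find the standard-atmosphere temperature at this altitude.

ISA temperature = 15 − 2 × (1000/1000) = 15 − 2 = 13°C.

13°C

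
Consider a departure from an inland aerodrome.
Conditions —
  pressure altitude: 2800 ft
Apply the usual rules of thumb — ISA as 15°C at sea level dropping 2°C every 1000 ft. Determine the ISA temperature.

9.4°C

ISA temperature = 15 − 2 × (2800/1000) = 15 − 5.6 = 9.4°C.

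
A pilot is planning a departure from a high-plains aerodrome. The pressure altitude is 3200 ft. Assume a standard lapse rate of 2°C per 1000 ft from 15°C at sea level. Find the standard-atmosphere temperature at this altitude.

ISA temperature = 15 − 2 × (3200/1000) = 15 − 6.4 = 8.6°C.

8.6°C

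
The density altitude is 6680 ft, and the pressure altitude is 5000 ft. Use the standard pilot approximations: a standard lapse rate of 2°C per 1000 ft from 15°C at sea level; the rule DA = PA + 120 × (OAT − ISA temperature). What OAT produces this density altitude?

19°C

Density altitude − pressure altitude = 6680 − 5000 = +1680 ft.
At 120 ft/°C that is an ISA deviation of 1680/120 = +14°C.
ISA temperature at 5000 ft = 15 − 2 × (5000/1000) = 5°C.
OAT = ISA + deviation = 5 + (+14) = 19°C.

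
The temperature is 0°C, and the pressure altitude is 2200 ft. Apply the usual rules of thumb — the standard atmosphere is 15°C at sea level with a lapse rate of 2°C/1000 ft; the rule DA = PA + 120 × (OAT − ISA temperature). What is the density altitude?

928 ft

ISA temperature at 2200 ft = 15 − 2 × (2200/1000) = 10.6°C.
ISA deviation = 0 − 10.6 = -10.6°C.
Density altitude = 2200 + 120 × (-10.6) = 2200 + (-1272) = 928 ft.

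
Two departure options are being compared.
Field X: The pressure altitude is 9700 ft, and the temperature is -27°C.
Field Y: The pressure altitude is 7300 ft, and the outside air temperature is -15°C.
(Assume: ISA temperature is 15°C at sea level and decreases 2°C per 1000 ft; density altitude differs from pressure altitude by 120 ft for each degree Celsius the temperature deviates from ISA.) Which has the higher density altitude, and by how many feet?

Field X: ISA temp = -4.4°C, deviation -22.6°C, DA = 9700 + 120 × (-22.6) = 6988 ft.
Field Y: ISA temp = 0.4°C, deviation -15.4°C, DA = 7300 + 120 × (-15.4) = 5452 ft.
Field X is higher by 6988 − 5452 = 1536 ft.

Field X by 1536 ft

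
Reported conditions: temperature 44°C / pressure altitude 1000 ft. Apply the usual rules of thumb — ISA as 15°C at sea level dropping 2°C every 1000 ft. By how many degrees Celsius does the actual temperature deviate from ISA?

ISA temperature at 1000 ft = 15 − 2 × (1000/1000) = 13°C.
Deviation = OAT − ISA = 44 − 13 = +31°C.

ISA+31°C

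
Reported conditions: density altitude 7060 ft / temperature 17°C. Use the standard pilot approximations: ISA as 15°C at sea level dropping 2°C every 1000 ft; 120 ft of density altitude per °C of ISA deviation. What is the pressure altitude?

5500 ft

DA = PA + 120 × (OAT − (15 − 2·PA/1000)) = PA + 120·OAT − 1800 + 0.24·PA = 1.24·PA + 120·OAT − 1800.
So 1.24·PA = 7060 − 120 × 17 + 1800 = 6820.
PA = 6820 / 1.24 = 5500 ft.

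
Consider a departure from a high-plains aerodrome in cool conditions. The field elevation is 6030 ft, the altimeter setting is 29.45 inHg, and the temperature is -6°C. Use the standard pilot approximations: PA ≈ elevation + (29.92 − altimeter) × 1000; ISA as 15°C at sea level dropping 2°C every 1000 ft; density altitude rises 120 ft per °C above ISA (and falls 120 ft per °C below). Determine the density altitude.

Pressure altitude = 6030 + (29.92 − 29.45) × 1000 = 6030 + (+470) = 6500 ft.
ISA temperature at 6500 ft = 15 − 2 × (6500/1000) = 2°C.
ISA deviation = -6 − 2 = -8°C.
Density altitude = 6500 + 120 × (-8) = 5540 ft.

5540 ft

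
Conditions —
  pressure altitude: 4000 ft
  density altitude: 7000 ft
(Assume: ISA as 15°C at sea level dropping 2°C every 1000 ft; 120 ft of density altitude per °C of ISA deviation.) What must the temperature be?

32°C

Density altitude − pressure altitude = 7000 − 4000 = +3000 ft.
At 120 ft/°C that is an ISA deviation of 3000/120 = +25°C.
ISA temperature at 4000 ft = 15 − 2 × (4000/1000) = 7°C.
OAT = ISA + deviation = 7 + (+25) = 32°C.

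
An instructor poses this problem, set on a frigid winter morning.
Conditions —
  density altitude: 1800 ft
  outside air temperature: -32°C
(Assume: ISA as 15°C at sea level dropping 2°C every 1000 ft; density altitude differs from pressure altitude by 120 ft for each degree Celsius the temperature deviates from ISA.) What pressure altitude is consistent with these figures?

6000 ft

DA = PA + 120 × (OAT − (15 − 2·PA/1000)) = PA + 120·OAT − 1800 + 0.24·PA = 1.24·PA + 120·OAT − 1800.
So 1.24·PA = 1800 − 120 × (-32) + 1800 = 7440.
PA = 7440 / 1.24 = 6000 ft.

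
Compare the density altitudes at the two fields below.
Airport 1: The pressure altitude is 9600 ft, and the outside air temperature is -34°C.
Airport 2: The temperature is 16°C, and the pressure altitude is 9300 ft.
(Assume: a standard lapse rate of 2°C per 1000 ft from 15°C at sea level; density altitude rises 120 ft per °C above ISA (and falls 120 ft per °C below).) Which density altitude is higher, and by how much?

Airport 1: ISA temp = -4.2°C, deviation -29.8°C, DA = 9600 + 120 × (-29.8) = 6024 ft.
Airport 2: ISA temp = -3.6°C, deviation +19.6°C, DA = 9300 + 120 × 19.6 = 11652 ft.
Airport 2 is higher by 11652 − 6024 = 5628 ft.

Airport 2 by 5628 ft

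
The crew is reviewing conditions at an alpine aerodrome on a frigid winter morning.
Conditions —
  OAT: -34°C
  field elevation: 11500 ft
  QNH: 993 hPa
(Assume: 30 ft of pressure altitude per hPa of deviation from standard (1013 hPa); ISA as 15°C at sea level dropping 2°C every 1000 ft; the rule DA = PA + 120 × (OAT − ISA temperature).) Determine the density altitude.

9124 ft

Pressure altitude = 11500 + (1013 − 993) × 30 = 11500 + (+600) = 12100 ft.
ISA temperature at 12100 ft = 15 − 2 × (12100/1000) = -9.2°C.
ISA deviation = -34 − (-9.2) = -24.8°C.
Density altitude = 12100 + 120 × (-24.8) = 9124 ft.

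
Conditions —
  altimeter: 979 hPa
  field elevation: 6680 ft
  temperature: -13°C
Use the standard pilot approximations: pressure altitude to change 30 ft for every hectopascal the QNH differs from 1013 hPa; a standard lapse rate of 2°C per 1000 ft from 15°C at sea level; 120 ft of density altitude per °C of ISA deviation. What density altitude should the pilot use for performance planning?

Pressure altitude = 6680 + (1013 − 979) × 30 = 6680 + (+1020) = 7700 ft.
ISA temperature at 7700 ft = 15 − 2 × (7700/1000) = -0.4°C.
ISA deviation = -13 − (-0.4) = -12.6°C.
Density altitude = 7700 + 120 × (-12.6) = 6188 ft.

6188 ft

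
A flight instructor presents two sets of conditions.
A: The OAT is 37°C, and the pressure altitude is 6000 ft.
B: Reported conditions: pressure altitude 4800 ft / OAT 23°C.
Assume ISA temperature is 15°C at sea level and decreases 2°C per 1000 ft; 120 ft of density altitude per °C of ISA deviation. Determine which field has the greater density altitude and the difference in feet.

A by 3168 ft

A: ISA temp = 3°C, deviation +34°C, DA = 6000 + 120 × 34 = 10080 ft.
B: ISA temp = 5.4°C, deviation +17.6°C, DA = 4800 + 120 × 17.6 = 6912 ft.
A is higher by 10080 − 6912 = 3168 ft.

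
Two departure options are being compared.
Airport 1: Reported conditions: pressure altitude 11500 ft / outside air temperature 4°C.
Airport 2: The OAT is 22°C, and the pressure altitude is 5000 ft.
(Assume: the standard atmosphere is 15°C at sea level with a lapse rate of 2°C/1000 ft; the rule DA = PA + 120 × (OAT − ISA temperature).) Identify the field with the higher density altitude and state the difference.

Airport 1: ISA temp = -8°C, deviation +12°C, DA = 11500 + 120 × 12 = 12940 ft.
Airport 2: ISA temp = 5°C, deviation +17°C, DA = 5000 + 120 × 17 = 7040 ft.
Airport 1 is higher by 12940 − 7040 = 5900 ft.

Airport 1 by 5900 ft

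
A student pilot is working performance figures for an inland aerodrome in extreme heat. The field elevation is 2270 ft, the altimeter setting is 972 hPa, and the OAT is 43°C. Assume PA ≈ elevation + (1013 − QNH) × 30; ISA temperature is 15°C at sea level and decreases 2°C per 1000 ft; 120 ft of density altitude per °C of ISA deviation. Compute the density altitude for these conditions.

7700 ft

Pressure altitude = 2270 + (1013 − 972) × 30 = 2270 + (+1230) = 3500 ft.
ISA temperature at 3500 ft = 15 − 2 × (3500/1000) = 8°C.
ISA deviation = 43 − 8 = +35°C.
Density altitude = 3500 + 120 × (35) = 7700 ft.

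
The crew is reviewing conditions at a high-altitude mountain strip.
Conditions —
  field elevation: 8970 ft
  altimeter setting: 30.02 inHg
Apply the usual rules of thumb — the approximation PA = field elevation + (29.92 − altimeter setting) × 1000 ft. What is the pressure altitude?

8870 ft

Pressure correction = (29.92 − 30.02) × 1000 = -100 ft.
Pressure altitude = 8970 + (-100) = 8870 ft.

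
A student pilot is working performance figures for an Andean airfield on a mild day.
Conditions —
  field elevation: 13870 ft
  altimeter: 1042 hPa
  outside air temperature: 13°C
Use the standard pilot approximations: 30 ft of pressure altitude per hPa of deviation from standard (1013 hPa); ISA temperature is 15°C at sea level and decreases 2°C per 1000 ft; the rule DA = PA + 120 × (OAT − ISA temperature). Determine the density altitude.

Pressure altitude = 13870 + (1013 − 1042) × 30 = 13870 + (-870) = 13000 ft.
ISA temperature at 13000 ft = 15 − 2 × (13000/1000) = -11°C.
ISA deviation = 13 − (-11) = +24°C.
Density altitude = 13000 + 120 × (24) = 15880 ft.

15880 ft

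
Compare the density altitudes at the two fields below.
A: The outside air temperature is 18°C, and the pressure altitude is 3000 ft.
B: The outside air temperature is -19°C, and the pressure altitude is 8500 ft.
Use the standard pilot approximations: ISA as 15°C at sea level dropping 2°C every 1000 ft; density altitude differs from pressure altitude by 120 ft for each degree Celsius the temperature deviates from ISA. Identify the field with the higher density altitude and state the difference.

B by 2380 ft

A: ISA temp = 9°C, deviation +9°C, DA = 3000 + 120 × 9 = 4080 ft.
B: ISA temp = -2°C, deviation -17°C, DA = 8500 + 120 × (-17) = 6460 ft.
B is higher by 6460 − 4080 = 2380 ft.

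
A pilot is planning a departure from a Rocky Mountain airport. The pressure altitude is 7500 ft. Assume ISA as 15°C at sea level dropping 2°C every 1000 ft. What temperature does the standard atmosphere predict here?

ISA temperature = 15 − 2 × (7500/1000) = 15 − 15 = 0°C.

0°C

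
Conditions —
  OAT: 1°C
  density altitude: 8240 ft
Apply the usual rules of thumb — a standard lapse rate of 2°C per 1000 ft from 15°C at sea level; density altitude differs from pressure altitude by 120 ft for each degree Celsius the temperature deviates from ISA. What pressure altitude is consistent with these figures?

8000 ft

DA = PA + 120 × (OAT − (15 − 2·PA/1000)) = PA + 120·OAT − 1800 + 0.24·PA = 1.24·PA + 120·OAT − 1800.
So 1.24·PA = 8240 − 120 × 1 + 1800 = 9920.
PA = 9920 / 1.24 = 8000 ft.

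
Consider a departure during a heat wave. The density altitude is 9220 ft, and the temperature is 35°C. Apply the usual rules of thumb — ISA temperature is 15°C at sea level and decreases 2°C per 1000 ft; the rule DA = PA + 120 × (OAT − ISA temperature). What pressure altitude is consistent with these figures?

5500 ft

DA = PA + 120 × (OAT − (15 − 2·PA/1000)) = PA + 120·OAT − 1800 + 0.24·PA = 1.24·PA + 120·OAT − 1800.
So 1.24·PA = 9220 − 120 × 35 + 1800 = 6820.
PA = 6820 / 1.24 = 5500 ft.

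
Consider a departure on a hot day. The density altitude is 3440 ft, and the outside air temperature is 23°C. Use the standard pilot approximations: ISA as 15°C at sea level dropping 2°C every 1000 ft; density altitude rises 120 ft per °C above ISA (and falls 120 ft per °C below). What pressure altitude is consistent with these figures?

2000 ft

DA = PA + 120 × (OAT − (15 − 2·PA/1000)) = PA + 120·OAT − 1800 + 0.24·PA = 1.24·PA + 120·OAT − 1800.
So 1.24·PA = 3440 − 120 × 23 + 1800 = 2480.
PA = 2480 / 1.24 = 2000 ft.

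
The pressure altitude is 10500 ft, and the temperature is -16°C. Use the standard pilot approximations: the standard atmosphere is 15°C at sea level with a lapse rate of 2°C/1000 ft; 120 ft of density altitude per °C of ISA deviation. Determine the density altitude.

ISA temperature at 10500 ft = 15 − 2 × (10500/1000) = -6°C.
ISA deviation = -16 − (-6) = -10°C.
Density altitude = 10500 + 120 × (-10) = 10500 + (-1200) = 9300 ft.

9300 ft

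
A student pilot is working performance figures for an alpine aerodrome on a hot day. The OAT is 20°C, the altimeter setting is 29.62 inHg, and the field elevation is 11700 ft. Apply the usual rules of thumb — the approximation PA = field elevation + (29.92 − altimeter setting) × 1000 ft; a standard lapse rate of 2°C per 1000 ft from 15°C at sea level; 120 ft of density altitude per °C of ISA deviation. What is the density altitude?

15480 ft

Pressure altitude = 11700 + (29.92 − 29.62) × 1000 = 11700 + (+300) = 12000 ft.
ISA temperature at 12000 ft = 15 − 2 × (12000/1000) = -9°C.
ISA deviation = 20 − (-9) = +29°C.
Density altitude = 12000 + 120 × (29) = 15480 ft.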